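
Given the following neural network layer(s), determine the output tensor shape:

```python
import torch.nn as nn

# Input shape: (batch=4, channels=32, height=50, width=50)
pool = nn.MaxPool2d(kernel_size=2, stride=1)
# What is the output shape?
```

Input: (4, 32, 50, 50) -> Output: (4, 32, 49, 49)

Answer: (4, 32, 49, 49)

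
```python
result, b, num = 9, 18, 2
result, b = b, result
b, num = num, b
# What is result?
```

Trace:
`result, b, num = 9, 18, 2` → result = 9; b = 18; num = 2
`result, b = b, result` → result = 18; b = 9
`b, num = num, b` → b = 2; num = 9
So result = 18

Answer: 18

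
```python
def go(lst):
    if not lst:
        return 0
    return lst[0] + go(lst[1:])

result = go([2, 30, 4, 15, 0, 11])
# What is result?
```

2 + 30 + 4 + 15 + 0 + 11 + 0 = 62

Answer: 62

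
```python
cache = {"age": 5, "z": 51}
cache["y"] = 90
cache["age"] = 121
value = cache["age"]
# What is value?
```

Trace:
`cache = {"age": 5, "z": 51}` → cache = {'age': 5, 'z': 51}
`cache["y"] = 90` → cache = {'age': 5, 'z': 51, 'y': 90}
`cache["age"] = 121` → cache = {'age': 121, 'z': 51, 'y': 90}
`value = cache["age"]` → value = 121
So value = 121

Answer: 121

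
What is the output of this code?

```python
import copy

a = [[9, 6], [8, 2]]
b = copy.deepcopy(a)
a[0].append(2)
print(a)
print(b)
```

Key concept: deep copy is fully independent.
Step by step:
`a = [[9, 6], [8, 2]]` → a = [[9, 6], [8, 2]]
`b = copy.deepcopy(a)` → b = [[9, 6], [8, 2]]
`a[0].append(2)` → a = [[9, 6, 2], [8, 2]]
`print(a)` → prints [[9, 6, 2], [8, 2]]
`print(b)` → prints [[9, 6], [8, 2]]

Answer:
[[9, 6, 2], [8, 2]]
[[9, 6], [8, 2]]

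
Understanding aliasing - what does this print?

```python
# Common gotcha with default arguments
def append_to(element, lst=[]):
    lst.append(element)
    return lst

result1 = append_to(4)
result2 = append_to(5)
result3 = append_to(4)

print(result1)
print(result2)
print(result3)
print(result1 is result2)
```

Key concept: mutable default argument gotcha.
Step by step:
`result1 = append_to(4)` → result1 = [4]
`result2 = append_to(5)` → result1 = [4, 5] (same object as result2); result2 = [4, 5] (same object as result1)
`result3 = append_to(4)` → result1 = [4, 5, 4] (same object as result2, result3); result2 = [4, 5, 4] (same object as result1, result3); result3 = [4, 5, 4] (same object as result1, result2)
`print(result1)` → prints [4, 5, 4]
`print(result2)` → prints [4, 5, 4]
`print(result3)` → prints [4, 5, 4]
`print(result1 is result2)` → prints True

Answer:
[4, 5, 4]
[4, 5, 4]
[4, 5, 4]
True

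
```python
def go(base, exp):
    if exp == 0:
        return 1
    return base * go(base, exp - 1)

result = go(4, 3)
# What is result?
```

go(4, 3) = 4 * 4 * 4 = 64

Answer: 64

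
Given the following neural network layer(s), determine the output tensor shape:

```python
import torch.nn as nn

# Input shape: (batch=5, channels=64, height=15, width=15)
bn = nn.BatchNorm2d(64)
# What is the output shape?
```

Input: (5, 64, 15, 15) -> Output: (5, 64, 15, 15)

Answer: (5, 64, 15, 15)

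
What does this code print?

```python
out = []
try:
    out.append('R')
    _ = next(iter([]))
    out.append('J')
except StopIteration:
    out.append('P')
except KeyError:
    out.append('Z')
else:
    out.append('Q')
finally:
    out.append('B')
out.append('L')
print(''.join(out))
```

Execution trace: 'R' (try body) → 'P' (except StopIteration) → 'B' (finally) → 'L' (after the try/except). Output: RPBL

Answer: RPBL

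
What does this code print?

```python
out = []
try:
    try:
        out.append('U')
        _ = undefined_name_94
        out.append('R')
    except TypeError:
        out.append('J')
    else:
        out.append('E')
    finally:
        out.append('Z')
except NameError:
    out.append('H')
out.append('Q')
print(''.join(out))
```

Execution trace: 'U' (try body) → 'Z' (finally) → 'H' (outer except NameError) → 'Q' (after the try/except). Output: UZHQ

Answer: UZHQ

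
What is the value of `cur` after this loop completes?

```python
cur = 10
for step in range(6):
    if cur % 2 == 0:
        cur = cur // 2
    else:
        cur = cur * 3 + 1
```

Collatz-style transformation from 10
`cur` takes the values: 10 → 5 → 16 → 8 → 4 → 2 → 1

Answer: 1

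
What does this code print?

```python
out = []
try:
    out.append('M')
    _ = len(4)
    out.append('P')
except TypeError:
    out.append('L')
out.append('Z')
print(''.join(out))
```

Execution trace: 'M' (try body) → 'L' (except TypeError) → 'Z' (after the try/except). Output: MLZ

Answer: MLZ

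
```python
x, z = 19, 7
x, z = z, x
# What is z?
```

Trace:
`x, z = 19, 7` → x = 19; z = 7
`x, z = z, x` → x = 7; z = 19
So z = 19

Answer: 19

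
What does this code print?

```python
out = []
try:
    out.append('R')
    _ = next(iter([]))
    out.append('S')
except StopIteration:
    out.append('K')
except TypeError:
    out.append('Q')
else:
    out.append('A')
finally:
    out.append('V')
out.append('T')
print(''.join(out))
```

Execution trace: 'R' (try body) → 'K' (except StopIteration) → 'V' (finally) → 'T' (after the try/except). Output: RKVT

Answer: RKVT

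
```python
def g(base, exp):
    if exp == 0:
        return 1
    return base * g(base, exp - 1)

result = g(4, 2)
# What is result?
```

g(4, 2) = 4 * 4 = 16

Answer: 16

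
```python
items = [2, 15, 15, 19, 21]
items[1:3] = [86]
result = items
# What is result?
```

Trace:
`items = [2, 15, 15, 19, 21]` → items = [2, 15, 15, 19, 21]
`items[1:3] = [86]` → items = [2, 86, 19, 21]
`result = items` → result = [2, 86, 19, 21]
So result = [2, 86, 19, 21]

Answer: [2, 86, 19, 21]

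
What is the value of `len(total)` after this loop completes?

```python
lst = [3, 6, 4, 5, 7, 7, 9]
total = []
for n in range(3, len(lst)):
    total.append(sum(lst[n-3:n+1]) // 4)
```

Number of 4-element averages
`total` takes the values: [] → [4] → [4, 5] → [4, 5, 5] → [4, 5, 5, 7]
So `len(total)` = 4

Answer: 4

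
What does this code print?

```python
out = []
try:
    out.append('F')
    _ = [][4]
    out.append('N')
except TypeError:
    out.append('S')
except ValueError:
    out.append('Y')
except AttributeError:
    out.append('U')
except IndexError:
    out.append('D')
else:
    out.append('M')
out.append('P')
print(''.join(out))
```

Execution trace: 'F' (try body) → 'D' (except IndexError) → 'P' (after the try/except). Output: FDP

Answer: FDP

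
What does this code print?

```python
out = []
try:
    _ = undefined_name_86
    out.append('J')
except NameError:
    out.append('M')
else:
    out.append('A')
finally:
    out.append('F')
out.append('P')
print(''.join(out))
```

Execution trace: 'M' (except NameError) → 'F' (finally) → 'P' (after the try/except). Output: MFP

Answer: MFP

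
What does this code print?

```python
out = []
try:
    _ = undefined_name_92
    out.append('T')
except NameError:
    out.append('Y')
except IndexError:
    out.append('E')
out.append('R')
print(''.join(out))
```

Execution trace: 'Y' (except NameError) → 'R' (after the try/except). Output: YR

Answer: YR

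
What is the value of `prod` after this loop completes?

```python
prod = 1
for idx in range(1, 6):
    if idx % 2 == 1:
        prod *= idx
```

Product of odd numbers 1 to 5
`prod` takes the values: 1 → 3 → 15

Answer: 15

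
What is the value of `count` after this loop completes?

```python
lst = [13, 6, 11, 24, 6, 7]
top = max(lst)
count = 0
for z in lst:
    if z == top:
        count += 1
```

Count of max value 24 in [13, 6, 11, 24, 6, 7]
`count` takes the values: 0 → 1

Answer: 1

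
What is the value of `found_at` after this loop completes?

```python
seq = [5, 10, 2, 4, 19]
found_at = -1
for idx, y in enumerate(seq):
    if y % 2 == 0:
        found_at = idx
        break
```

First even number index in [5, 10, 2, 4, 19]
`found_at` takes the values: -1 → 1

Answer: 1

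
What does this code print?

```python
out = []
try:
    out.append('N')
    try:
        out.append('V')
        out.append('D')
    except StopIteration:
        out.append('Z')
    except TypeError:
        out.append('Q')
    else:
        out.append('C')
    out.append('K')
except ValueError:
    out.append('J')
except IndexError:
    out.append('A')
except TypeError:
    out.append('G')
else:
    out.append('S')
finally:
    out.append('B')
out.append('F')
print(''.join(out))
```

Execution trace: 'N' (try body) → 'V' (inner try body) → 'D' (inner try body, no exception) → 'C' (inner else) → 'K' (try body, no exception) → 'S' (else) → 'B' (finally) → 'F' (after the try/except). Output: NVDCKSBF

Answer: NVDCKSBF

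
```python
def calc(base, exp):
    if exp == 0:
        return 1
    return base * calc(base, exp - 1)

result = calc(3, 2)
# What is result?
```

calc(3, 2) = 3 * 3 = 9

Answer: 9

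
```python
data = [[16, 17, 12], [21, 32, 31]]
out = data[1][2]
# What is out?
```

Trace:
`data = [[16, 17, 12], [21, 32, 31]]` → data = [[16, 17, 12], [21, 32, 31]]
`out = data[1][2]` → out = 31
So out = 31

Answer: 31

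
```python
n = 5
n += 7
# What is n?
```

Trace:
`n = 5` → n = 5
`n += 7` → n = 12
So n = 12

Answer: 12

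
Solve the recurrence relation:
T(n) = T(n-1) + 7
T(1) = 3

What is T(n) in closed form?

Unrolling: T(n) = T(1) + 7·(n-1) = 3 + 7(n-1) = 7n - 4.

Answer: T(n) = 7n - 4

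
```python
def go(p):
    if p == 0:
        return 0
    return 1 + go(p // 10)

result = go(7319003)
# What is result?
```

Count of digits of 7319003: 7

Answer: 7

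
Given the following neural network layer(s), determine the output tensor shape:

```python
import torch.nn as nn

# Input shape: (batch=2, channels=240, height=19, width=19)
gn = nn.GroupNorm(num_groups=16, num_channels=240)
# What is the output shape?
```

Input: (2, 240, 19, 19) -> Output: (2, 240, 19, 19)

Answer: (2, 240, 19, 19)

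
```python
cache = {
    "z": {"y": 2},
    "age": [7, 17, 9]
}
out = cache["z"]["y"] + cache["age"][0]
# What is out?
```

Trace:
`cache = { ...` → cache = {'z': {'y': 2}, 'age': [7, 17, 9]}
`out = cache["z"]["y"] + cache["age"][0]` → out = 9
So out = 9

Answer: 9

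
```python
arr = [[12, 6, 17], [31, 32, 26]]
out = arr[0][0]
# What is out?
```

Trace:
`arr = [[12, 6, 17], [31, 32, 26]]` → arr = [[12, 6, 17], [31, 32, 26]]
`out = arr[0][0]` → out = 12
So out = 12

Answer: 12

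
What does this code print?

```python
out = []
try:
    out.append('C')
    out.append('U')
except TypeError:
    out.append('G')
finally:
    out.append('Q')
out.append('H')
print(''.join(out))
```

Execution trace: 'C' (try body) → 'U' (try body, no exception) → 'Q' (finally) → 'H' (after the try/except). Output: CUQH

Answer: CUQH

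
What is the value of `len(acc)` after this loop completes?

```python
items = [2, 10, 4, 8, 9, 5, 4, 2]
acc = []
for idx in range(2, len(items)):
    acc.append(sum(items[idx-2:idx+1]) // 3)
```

Number of 3-element averages
`acc` takes the values: [] → [5] → [5, 7] → [5, 7, 7] → [5, 7, 7, 7] → [5, 7, 7, 7, 6] → [5, 7, 7, 7, 6, 3]
So `len(acc)` = 6

Answer: 6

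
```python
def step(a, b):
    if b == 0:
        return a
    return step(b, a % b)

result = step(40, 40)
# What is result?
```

step(40, 40) -> step(40, 0) -> 40

Answer: 40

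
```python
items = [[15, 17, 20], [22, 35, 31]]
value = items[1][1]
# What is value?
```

Trace:
`items = [[15, 17, 20], [22, 35, 31]]` → items = [[15, 17, 20], [22, 35, 31]]
`value = items[1][1]` → value = 35
So value = 35

Answer: 35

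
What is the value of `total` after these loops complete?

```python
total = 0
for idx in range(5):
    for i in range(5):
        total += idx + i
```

Sum of all idx+i for idx,i in 5x5
`total` takes the values: 0 → 1 → 3 → 6 → 10 → 11 → 13 → 16 → 20 → 25 → 27 → 30 → 34 → 39 → 45 → 48 → 52 → 57 → 63 → 70 → 74 → 79 → 85 → 92 → 100

Answer: 100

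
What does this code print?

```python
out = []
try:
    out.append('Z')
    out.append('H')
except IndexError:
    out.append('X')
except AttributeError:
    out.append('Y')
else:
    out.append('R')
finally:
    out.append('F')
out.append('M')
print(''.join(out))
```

Execution trace: 'Z' (try body) → 'H' (try body, no exception) → 'R' (else) → 'F' (finally) → 'M' (after the try/except). Output: ZHRFM

Answer: ZHRFM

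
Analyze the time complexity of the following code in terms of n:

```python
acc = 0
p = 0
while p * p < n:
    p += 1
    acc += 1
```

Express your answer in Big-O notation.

Each loop level contributes: √n. Multiplying the contributions gives O(√n).

Answer: O(√n)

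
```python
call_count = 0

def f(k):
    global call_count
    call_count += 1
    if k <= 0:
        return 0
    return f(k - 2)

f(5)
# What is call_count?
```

Linear recursion stepping by 2: 4 calls from k=5 down to ≤0.

Answer: 4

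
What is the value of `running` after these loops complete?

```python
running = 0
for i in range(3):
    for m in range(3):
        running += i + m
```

Sum of all i+m for i,m in 3x3
`running` takes the values: 0 → 1 → 3 → 4 → 6 → 9 → 11 → 14 → 18

Answer: 18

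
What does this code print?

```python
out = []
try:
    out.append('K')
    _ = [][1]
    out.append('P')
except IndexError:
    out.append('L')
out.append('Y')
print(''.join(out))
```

Execution trace: 'K' (try body) → 'L' (except IndexError) → 'Y' (after the try/except). Output: KLY

Answer: KLY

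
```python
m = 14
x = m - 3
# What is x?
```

Trace:
`m = 14` → m = 14
`x = m - 3` → x = 11
So x = 11

Answer: 11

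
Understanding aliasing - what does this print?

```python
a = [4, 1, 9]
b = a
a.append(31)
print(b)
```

Key concept: basic list aliasing.
Step by step:
`a = [4, 1, 9]` → a = [4, 1, 9]
`b = a` → b = [4, 1, 9] (same object as a)
`a.append(31)` → a = [4, 1, 9, 31] (same object as b); b = [4, 1, 9, 31] (same object as a)
`print(b)` → prints [4, 1, 9, 31]

Answer: [4, 1, 9, 31]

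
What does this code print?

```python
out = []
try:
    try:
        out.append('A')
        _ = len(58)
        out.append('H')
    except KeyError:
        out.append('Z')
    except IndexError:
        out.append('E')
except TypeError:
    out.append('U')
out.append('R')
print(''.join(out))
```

Execution trace: 'A' (try body) → 'U' (outer except TypeError) → 'R' (after the try/except). Output: AUR

Answer: AUR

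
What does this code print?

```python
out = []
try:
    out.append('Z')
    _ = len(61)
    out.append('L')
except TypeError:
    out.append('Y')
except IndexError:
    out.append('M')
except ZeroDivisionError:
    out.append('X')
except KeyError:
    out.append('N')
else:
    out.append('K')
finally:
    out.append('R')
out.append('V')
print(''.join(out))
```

Execution trace: 'Z' (try body) → 'Y' (except TypeError) → 'R' (finally) → 'V' (after the try/except). Output: ZYRV

Answer: ZYRV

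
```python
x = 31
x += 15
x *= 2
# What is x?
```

Trace:
`x = 31` → x = 31
`x += 15` → x = 46
`x *= 2` → x = 92
So x = 92

Answer: 92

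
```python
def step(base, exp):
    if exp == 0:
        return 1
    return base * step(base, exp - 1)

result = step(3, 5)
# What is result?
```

step(3, 5) = 3 * 3 * 3 * 3 * 3 = 243

Answer: 243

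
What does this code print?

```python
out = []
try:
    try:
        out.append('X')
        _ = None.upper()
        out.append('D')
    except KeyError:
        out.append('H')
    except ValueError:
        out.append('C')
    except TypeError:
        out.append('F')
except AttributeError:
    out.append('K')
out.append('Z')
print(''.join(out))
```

Execution trace: 'X' (inner try body) → 'K' (outer except AttributeError) → 'Z' (after the try/except). Output: XKZ

Answer: XKZ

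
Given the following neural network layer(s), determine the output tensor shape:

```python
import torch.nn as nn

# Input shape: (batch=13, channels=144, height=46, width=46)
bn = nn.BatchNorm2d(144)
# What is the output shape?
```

Input: (13, 144, 46, 46) -> Output: (13, 144, 46, 46)

Answer: (13, 144, 46, 46)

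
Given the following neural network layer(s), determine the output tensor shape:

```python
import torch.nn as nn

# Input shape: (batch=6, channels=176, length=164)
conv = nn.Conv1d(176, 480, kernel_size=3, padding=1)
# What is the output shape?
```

Input: (6, 176, 164) -> Output: (6, 480, 164)

Answer: (6, 480, 164)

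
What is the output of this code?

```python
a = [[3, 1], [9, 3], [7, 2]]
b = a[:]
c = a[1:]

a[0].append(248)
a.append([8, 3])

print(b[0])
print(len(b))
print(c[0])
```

Key concept: slice with nested mutation.
Step by step:
`a = [[3, 1], [9, 3], [7, 2]]` → a = [[3, 1], [9, 3], [7, 2]]
`b = a[:]` → b = [[3, 1], [9, 3], [7, 2]]
`c = a[1:]` → c = [[9, 3], [7, 2]]
`a[0].append(248)` → a = [[3, 1, 248], [9, 3], [7, 2]]; b = [[3, 1, 248], [9, 3], [7, 2]]
`a.append([8, 3])` → a = [[3, 1, 248], [9, 3], [7, 2], [8, 3]]
`print(b[0])` → prints [3, 1, 248]
`print(len(b))` → prints 3
`print(c[0])` → prints [9, 3]

Answer:
[3, 1, 248]
3
[9, 3]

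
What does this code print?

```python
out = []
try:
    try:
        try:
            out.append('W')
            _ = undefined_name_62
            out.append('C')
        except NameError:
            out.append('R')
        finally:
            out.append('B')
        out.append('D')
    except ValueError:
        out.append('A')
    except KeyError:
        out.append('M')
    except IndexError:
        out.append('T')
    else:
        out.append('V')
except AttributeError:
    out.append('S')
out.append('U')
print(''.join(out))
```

Execution trace: 'W' (inner try body) → 'R' (inner except NameError) → 'B' (inner finally) → 'D' (try body, no exception) → 'V' (else) → 'U' (after the try/except). Output: WRBDVU

Answer: WRBDVU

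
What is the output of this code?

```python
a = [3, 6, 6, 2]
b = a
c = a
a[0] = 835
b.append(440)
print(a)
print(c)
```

Key concept: multiple aliases.
Step by step:
`a = [3, 6, 6, 2]` → a = [3, 6, 6, 2]
`b = a` → b = [3, 6, 6, 2] (same object as a)
`c = a` → c = [3, 6, 6, 2] (same object as a, b)
`a[0] = 835` → a = [835, 6, 6, 2] (same object as b, c); b = [835, 6, 6, 2] (same object as a, c); c = [835, 6, 6, 2] (same object as a, b)
`b.append(440)` → a = [835, 6, 6, 2, 440] (same object as b, c); b = [835, 6, 6, 2, 440] (same object as a, c); c = [835, 6, 6, 2, 440] (same object as a, b)
`print(a)` → prints [835, 6, 6, 2, 440]
`print(c)` → prints [835, 6, 6, 2, 440]

Answer:
[835, 6, 6, 2, 440]
[835, 6, 6, 2, 440]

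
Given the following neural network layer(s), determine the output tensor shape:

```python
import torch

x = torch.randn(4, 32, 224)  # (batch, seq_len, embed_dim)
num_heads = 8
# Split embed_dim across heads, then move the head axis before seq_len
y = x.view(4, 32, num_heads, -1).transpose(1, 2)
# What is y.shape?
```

Input: (4, 32, 224) -> head_dim = 224 // 8 = 28; after view: (4, 32, 8, 28) -> after transpose(1, 2): (4, 8, 32, 28) -> Output: (4, 8, 32, 28)

Answer: (4, 8, 32, 28)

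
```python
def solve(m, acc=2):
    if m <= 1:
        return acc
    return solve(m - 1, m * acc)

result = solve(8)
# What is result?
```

Accumulator trace (n, acc): (8, 2) -> (7, 16) -> (6, 112) -> (5, 672) -> (4, 3360) -> (3, 13440) -> (2, 40320) -> (1, 80640) -> return 80640

Answer: 80640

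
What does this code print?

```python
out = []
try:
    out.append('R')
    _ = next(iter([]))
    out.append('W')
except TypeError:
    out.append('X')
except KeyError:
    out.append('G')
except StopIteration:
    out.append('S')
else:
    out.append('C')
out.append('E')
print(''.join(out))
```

Execution trace: 'R' (try body) → 'S' (except StopIteration) → 'E' (after the try/except). Output: RSE

Answer: RSE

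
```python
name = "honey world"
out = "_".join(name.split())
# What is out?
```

Trace:
`name = "honey world"` → name = 'honey world'
`out = "_".join(name.split())` → out = 'honey_world'
So out = 'honey_world'

Answer: 'honey_world'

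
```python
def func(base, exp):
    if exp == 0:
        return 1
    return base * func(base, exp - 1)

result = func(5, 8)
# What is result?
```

func(5, 8) = 5 * 5 * 5 * 5 * 5 * 5 * 5 * 5 = 390625

Answer: 390625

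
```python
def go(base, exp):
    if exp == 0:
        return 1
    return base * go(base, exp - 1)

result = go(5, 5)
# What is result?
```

go(5, 5) = 5 * 5 * 5 * 5 * 5 = 3125

Answer: 3125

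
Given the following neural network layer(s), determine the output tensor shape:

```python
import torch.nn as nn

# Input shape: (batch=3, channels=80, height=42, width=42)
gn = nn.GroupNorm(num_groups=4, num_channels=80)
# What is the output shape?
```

Input: (3, 80, 42, 42) -> Output: (3, 80, 42, 42)

Answer: (3, 80, 42, 42)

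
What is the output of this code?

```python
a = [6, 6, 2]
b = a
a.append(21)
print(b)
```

Key concept: basic list aliasing.
Step by step:
`a = [6, 6, 2]` → a = [6, 6, 2]
`b = a` → b = [6, 6, 2] (same object as a)
`a.append(21)` → a = [6, 6, 2, 21] (same object as b); b = [6, 6, 2, 21] (same object as a)
`print(b)` → prints [6, 6, 2, 21]

Answer: [6, 6, 2, 21]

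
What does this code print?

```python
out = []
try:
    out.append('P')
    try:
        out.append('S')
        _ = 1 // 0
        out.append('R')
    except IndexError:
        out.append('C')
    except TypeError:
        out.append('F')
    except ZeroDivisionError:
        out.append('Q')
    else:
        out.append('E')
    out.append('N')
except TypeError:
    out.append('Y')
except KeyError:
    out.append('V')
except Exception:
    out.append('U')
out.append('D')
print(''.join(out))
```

Execution trace: 'P' (try body) → 'S' (inner try body) → 'Q' (inner except ZeroDivisionError) → 'N' (try body, no exception) → 'D' (after the try/except). Output: PSQND

Answer: PSQND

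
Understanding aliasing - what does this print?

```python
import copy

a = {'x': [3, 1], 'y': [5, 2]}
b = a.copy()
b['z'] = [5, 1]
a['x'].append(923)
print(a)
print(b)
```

Key concept: shallow copy of dict with mutable values.
Step by step:
`a = {'x': [3, 1], 'y': [5, 2]}` → a = {'x': [3, 1], 'y': [5, 2]}
`b = a.copy()` → b = {'x': [3, 1], 'y': [5, 2]}
`b['z'] = [5, 1]` → b = {'x': [3, 1], 'y': [5, 2], 'z': [5, 1]}
`a['x'].append(923)` → a = {'x': [3, 1, 923], 'y': [5, 2]}; b = {'x': [3, 1, 923], 'y': [5, 2], 'z': [5, 1]}
`print(a)` → prints {'x': [3, 1, 923], 'y': [5, 2]}
`print(b)` → prints {'x': [3, 1, 923], 'y': [5, 2], 'z': [5, 1]}

Answer:
{'x': [3, 1, 923], 'y': [5, 2]}
{'x': [3, 1, 923], 'y': [5, 2], 'z': [5, 1]}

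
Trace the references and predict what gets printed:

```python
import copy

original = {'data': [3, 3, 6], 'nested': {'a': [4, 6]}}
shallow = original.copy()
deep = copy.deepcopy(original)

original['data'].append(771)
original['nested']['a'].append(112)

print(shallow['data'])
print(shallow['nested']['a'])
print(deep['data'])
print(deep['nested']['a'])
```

Key concept: comparing shallow vs deep copy.
Step by step:
`original = {'data': [3, 3, 6], 'nested': {'a': [4, 6]}}` → original = {'data': [3, 3, 6], 'nested': {'a': [4, 6]}}
`shallow = original.copy()` → shallow = {'data': [3, 3, 6], 'nested': {'a': [4, 6]}}
`deep = copy.deepcopy(original)` → deep = {'data': [3, 3, 6], 'nested': {'a': [4, 6]}}
`original['data'].append(771)` → original = {'data': [3, 3, 6, 771], 'nested': {'a': [4, 6]}}; shallow = {'data': [3, 3, 6, 771], 'nested': {'a': [4, 6]}}
`original['nested']['a'].append(112)` → original = {'data': [3, 3, 6, 771], 'nested': {'a': [4, 6, 112]}}; shallow = {'data': [3, 3, 6, 771], 'nested': {'a': [4, 6, 112]}}
`print(shallow['data'])` → prints [3, 3, 6, 771]
`print(shallow['nested']['a'])` → prints [4, 6, 112]
`print(deep['data'])` → prints [3, 3, 6]
`print(deep['nested']['a'])` → prints [4, 6]

Answer:
[3, 3, 6, 771]
[4, 6, 112]
[3, 3, 6]
[4, 6]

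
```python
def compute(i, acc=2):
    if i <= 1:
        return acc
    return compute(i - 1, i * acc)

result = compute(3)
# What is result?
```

Accumulator trace (n, acc): (3, 2) -> (2, 6) -> (1, 12) -> return 12

Answer: 12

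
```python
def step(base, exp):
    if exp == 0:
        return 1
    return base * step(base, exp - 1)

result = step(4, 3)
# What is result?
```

step(4, 3) = 4 * 4 * 4 = 64

Answer: 64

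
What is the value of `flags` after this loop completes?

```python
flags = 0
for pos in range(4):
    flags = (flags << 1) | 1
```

Build 4 consecutive 1-bits: 0b1111
`flags` takes the values: 0 → 1 → 3 → 7 → 15

Answer: 15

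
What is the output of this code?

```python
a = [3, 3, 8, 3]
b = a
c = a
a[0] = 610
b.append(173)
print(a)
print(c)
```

Key concept: multiple aliases.
Step by step:
`a = [3, 3, 8, 3]` → a = [3, 3, 8, 3]
`b = a` → b = [3, 3, 8, 3] (same object as a)
`c = a` → c = [3, 3, 8, 3] (same object as a, b)
`a[0] = 610` → a = [610, 3, 8, 3] (same object as b, c); b = [610, 3, 8, 3] (same object as a, c); c = [610, 3, 8, 3] (same object as a, b)
`b.append(173)` → a = [610, 3, 8, 3, 173] (same object as b, c); b = [610, 3, 8, 3, 173] (same object as a, c); c = [610, 3, 8, 3, 173] (same object as a, b)
`print(a)` → prints [610, 3, 8, 3, 173]
`print(c)` → prints [610, 3, 8, 3, 173]

Answer:
[610, 3, 8, 3, 173]
[610, 3, 8, 3, 173]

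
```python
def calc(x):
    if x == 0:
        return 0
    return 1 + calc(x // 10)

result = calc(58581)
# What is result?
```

Count of digits of 58581: 5

Answer: 5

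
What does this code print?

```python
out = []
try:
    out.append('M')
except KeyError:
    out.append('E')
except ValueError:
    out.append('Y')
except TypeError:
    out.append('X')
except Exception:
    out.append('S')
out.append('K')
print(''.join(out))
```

Execution trace: 'M' (try body, no exception) → 'K' (after the try/except). Output: MK

Answer: MK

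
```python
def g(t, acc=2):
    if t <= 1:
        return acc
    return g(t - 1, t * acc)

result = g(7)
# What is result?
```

Accumulator trace (n, acc): (7, 2) -> (6, 14) -> (5, 84) -> (4, 420) -> (3, 1680) -> (2, 5040) -> (1, 10080) -> return 10080

Answer: 10080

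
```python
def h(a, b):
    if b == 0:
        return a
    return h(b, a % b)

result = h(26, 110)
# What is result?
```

h(26, 110) -> h(110, 26) -> h(26, 6) -> h(6, 2) -> h(2, 0) -> 2

Answer: 2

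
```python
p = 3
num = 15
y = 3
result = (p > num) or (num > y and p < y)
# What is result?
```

Trace:
`p = 3` → p = 3
`num = 15` → num = 15
`y = 3` → y = 3
`result = (p > num) or (num > y and p < y)` → result = False
So result = False

Answer: False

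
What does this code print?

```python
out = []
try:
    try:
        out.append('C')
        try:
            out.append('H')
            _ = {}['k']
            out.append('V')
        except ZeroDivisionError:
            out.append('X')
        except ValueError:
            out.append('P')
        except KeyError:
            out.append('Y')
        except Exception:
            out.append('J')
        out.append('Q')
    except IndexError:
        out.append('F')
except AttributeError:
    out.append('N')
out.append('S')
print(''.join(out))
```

Execution trace: 'C' (try body) → 'H' (inner try body) → 'Y' (inner except KeyError) → 'Q' (try body, no exception) → 'S' (after the try/except). Output: CHYQS

Answer: CHYQS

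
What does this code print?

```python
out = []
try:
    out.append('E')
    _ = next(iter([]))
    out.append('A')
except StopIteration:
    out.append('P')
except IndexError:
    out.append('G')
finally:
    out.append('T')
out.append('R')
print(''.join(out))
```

Execution trace: 'E' (try body) → 'P' (except StopIteration) → 'T' (finally) → 'R' (after the try/except). Output: EPTR

Answer: EPTR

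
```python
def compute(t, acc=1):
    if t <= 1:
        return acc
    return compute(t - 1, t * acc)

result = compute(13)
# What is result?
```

Accumulator trace (n, acc): (13, 1) -> (12, 13) -> (11, 156) -> (10, 1716) -> (9, 17160) -> (8, 154440) -> (7, 1235520) -> (6, 8648640) -> (5, 51891840) -> (4, 259459200) -> (3, 1037836800) -> (2, 3113510400) -> (1, 6227020800) -> return 6227020800

Answer: 6227020800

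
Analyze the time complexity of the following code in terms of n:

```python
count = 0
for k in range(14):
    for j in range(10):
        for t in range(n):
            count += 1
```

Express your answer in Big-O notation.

Each loop level contributes: 1 × 1 × n. Multiplying the contributions gives O(n).

Answer: O(n)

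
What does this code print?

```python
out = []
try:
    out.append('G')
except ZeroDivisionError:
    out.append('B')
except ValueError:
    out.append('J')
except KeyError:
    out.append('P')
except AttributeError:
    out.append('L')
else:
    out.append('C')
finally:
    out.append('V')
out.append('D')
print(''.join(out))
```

Execution trace: 'G' (try body, no exception) → 'C' (else) → 'V' (finally) → 'D' (after the try/except). Output: GCVD

Answer: GCVD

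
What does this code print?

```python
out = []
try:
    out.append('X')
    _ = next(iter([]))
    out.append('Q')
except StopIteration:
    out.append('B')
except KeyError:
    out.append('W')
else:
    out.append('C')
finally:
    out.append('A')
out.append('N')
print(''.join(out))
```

Execution trace: 'X' (try body) → 'B' (except StopIteration) → 'A' (finally) → 'N' (after the try/except). Output: XBAN

Answer: XBAN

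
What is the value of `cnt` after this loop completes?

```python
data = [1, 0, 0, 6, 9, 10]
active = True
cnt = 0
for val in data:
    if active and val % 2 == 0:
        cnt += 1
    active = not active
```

Count even values at even positions
`cnt` takes the values: 0 → 1

Answer: 1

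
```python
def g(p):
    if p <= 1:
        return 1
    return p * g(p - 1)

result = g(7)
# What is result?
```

g(7) = 7 * 6 * 5 * 4 * 3 * 2 * 1 = 5040

Answer: 5040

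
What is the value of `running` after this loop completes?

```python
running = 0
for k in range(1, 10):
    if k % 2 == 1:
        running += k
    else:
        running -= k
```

Add odd, subtract even
`running` takes the values: 0 → 1 → -1 → 2 → -2 → 3 → -3 → 4 → -4 → 5

Answer: 5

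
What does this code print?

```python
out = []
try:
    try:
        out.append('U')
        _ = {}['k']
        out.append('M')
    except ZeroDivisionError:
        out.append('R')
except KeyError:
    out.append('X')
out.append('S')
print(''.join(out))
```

Execution trace: 'U' (try body) → 'X' (outer except KeyError) → 'S' (after the try/except). Output: UXS

Answer: UXS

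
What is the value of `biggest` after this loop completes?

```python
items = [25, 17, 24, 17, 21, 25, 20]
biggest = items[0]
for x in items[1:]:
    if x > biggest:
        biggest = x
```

Maximum of [25, 17, 24, 17, 21, 25, 20]
`biggest` takes the values: 25

Answer: 25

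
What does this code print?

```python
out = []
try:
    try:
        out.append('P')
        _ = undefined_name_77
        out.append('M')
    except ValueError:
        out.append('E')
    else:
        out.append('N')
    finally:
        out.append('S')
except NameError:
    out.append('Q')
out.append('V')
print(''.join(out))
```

Execution trace: 'P' (try body) → 'S' (finally) → 'Q' (outer except NameError) → 'V' (after the try/except). Output: PSQV

Answer: PSQV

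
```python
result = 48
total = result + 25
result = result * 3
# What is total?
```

Trace:
`result = 48` → result = 48
`total = result + 25` → total = 73
`result = result * 3` → result = 144
So total = 73

Answer: 73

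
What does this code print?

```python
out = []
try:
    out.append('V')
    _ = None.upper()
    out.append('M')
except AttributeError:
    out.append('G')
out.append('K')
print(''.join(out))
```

Execution trace: 'V' (try body) → 'G' (except AttributeError) → 'K' (after the try/except). Output: VGK

Answer: VGK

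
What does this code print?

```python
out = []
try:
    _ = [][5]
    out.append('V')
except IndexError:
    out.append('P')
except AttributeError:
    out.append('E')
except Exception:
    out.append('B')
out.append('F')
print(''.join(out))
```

Execution trace: 'P' (except IndexError) → 'F' (after the try/except). Output: PF

Answer: PF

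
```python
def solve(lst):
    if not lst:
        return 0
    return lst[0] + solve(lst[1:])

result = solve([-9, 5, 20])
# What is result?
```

(-9) + 5 + 20 + 0 = 16

Answer: 16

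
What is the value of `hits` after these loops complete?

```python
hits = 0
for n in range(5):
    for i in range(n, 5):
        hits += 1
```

Upper triangle: 5 + 4 + ... + 1
`hits` takes the values: 0 → 1 → 2 → 3 → 4 → 5 → 6 → 7 → 8 → 9 → 10 → 11 → 12 → 13 → 14 → 15

Answer: 15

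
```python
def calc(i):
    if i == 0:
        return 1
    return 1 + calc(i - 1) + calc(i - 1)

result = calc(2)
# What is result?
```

calc(i) = 1 + 2·calc(i-1), calc(0)=1. Closed form: (1+1)·2^2 - 1 = 7.

Answer: 7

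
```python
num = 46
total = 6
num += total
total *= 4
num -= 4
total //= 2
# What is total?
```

Trace:
`num = 46` → num = 46
`total = 6` → total = 6
`num += total` → num = 52
`total *= 4` → total = 24
`num -= 4` → num = 48
`total //= 2` → total = 12
So total = 12

Answer: 12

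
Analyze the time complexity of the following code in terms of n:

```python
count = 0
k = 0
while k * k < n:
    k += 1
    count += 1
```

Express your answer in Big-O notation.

Each loop level contributes: √n. Multiplying the contributions gives O(√n).

Answer: O(√n)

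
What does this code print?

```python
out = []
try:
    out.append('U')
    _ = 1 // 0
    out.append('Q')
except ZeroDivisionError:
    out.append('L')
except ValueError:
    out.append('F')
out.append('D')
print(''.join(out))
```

Execution trace: 'U' (try body) → 'L' (except ZeroDivisionError) → 'D' (after the try/except). Output: ULD

Answer: ULD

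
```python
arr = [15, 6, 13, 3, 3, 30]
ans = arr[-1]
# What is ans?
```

Trace:
`arr = [15, 6, 13, 3, 3, 30]` → arr = [15, 6, 13, 3, 3, 30]
`ans = arr[-1]` → ans = 30
So ans = 30

Answer: 30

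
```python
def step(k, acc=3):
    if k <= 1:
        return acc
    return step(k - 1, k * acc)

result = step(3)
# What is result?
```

Accumulator trace (n, acc): (3, 3) -> (2, 9) -> (1, 18) -> return 18

Answer: 18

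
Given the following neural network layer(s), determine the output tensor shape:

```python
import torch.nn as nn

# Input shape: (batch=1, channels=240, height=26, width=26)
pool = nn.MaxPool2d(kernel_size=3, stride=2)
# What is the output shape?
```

Input: (1, 240, 26, 26) -> Output: (1, 240, 12, 12)

Answer: (1, 240, 12, 12)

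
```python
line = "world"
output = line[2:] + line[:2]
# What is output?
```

Trace:
`line = "world"` → line = 'world'
`output = line[2:] + line[:2]` → output = 'rldwo'
So output = 'rldwo'

Answer: 'rldwo'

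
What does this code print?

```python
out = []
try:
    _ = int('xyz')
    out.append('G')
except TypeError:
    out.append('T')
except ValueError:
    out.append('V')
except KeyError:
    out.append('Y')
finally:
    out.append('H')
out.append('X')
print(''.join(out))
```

Execution trace: 'V' (except ValueError) → 'H' (finally) → 'X' (after the try/except). Output: VHX

Answer: VHX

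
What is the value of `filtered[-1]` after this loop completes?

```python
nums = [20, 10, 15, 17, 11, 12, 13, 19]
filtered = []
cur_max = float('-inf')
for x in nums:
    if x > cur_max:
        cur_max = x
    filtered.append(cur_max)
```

Running max ends at 20
`filtered` takes the values: [] → [20] → [20, 20] → [20, 20, 20] → [20, 20, 20, 20] → [20, 20, 20, 20, 20] → [20, 20, 20, 20, 20, 20] → [20, 20, 20, 20, 20, 20, 20] → [20, 20, 20, 20, 20, 20, 20, 20]
So `filtered[-1]` = 20

Answer: 20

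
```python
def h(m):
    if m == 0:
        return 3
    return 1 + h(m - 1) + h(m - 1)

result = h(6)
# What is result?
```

h(m) = 1 + 2·h(m-1), h(0)=3. Closed form: (3+1)·2^6 - 1 = 255.

Answer: 255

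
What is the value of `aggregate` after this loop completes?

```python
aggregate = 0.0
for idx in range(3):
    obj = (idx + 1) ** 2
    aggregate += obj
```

Sum of squared losses 1² + 2² + ... + 3²
`aggregate` takes the values: 0.0 → 1.0 → 5.0 → 14.0

Answer: 14.0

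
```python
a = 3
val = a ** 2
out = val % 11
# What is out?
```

Trace:
`a = 3` → a = 3
`val = a ** 2` → val = 9
`out = val % 11` → out = 9
So out = 9

Answer: 9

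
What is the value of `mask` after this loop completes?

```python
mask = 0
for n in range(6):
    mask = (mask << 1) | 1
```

Build 6 consecutive 1-bits: 0b111111
`mask` takes the values: 0 → 1 → 3 → 7 → 15 → 31 → 63

Answer: 63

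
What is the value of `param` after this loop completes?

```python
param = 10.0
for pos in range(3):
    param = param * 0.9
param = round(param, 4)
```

Exponential decay: 10.0 * 0.9^3
`param` takes the values: 10.0 → 9.0 → 8.1 → 7.29

Answer: 7.29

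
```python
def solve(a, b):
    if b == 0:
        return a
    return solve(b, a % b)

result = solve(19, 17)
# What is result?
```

solve(19, 17) -> solve(17, 2) -> solve(2, 1) -> solve(1, 0) -> 1

Answer: 1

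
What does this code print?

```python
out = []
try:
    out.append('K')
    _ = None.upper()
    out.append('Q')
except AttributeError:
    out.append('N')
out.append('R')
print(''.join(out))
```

Execution trace: 'K' (try body) → 'N' (except AttributeError) → 'R' (after the try/except). Output: KNR

Answer: KNR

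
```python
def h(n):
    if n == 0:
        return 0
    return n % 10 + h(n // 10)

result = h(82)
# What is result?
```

Sum of digits of 82: 2 + 8 = 10

Answer: 10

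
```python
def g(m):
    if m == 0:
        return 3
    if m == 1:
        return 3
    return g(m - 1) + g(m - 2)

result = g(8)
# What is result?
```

Build up from base cases: g(0)=3, g(1)=3, g(2)=6, g(3)=9, g(4)=15, g(5)=24, g(6)=39, ..., g(8)=102

Answer: 102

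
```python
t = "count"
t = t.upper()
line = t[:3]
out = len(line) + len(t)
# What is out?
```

Trace:
`t = "count"` → t = 'count'
`t = t.upper()` → t = 'COUNT'
`line = t[:3]` → line = 'COU'
`out = len(line) + len(t)` → out = 8
So out = 8

Answer: 8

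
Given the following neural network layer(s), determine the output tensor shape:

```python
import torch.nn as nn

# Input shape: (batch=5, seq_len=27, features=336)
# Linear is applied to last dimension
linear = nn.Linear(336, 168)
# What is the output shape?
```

Input: (5, 27, 336) -> Output: (5, 27, 168)

Answer: (5, 27, 168)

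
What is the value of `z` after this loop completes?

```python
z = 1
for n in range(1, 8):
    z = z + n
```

Start at 1, add 1 through 7
`z` takes the values: 1 → 2 → 4 → 7 → 11 → 16 → 22 → 29

Answer: 29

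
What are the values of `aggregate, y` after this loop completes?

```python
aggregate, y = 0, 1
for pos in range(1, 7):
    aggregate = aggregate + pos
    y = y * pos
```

Sum and factorial of 1 to 6
`aggregate, y` takes the values: (0, 1) → (1, 1) → (3, 1) → (3, 2) → (6, 2) → (6, 6) → (10, 6) → (10, 24) → (15, 24) → (15, 120) → (21, 120) → (21, 720)

Answer: 21, 720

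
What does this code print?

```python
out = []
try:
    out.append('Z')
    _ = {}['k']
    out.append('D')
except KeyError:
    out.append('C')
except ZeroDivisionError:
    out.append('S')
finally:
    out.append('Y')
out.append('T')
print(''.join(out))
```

Execution trace: 'Z' (try body) → 'C' (except KeyError) → 'Y' (finally) → 'T' (after the try/except). Output: ZCYT

Answer: ZCYT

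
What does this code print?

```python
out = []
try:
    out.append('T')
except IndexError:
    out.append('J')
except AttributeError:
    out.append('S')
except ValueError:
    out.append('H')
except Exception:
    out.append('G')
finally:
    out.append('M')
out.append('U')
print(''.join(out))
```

Execution trace: 'T' (try body, no exception) → 'M' (finally) → 'U' (after the try/except). Output: TMU

Answer: TMU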